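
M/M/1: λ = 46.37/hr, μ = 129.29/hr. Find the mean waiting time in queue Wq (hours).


ρ = 46.37/129.29 = 0.3587
Wq = ρ/(μ−λ) = 0.3587/(129.29 − 46.37) = 0.3587/82.92 = 0.004325 hr

Final: 0.004325 hr


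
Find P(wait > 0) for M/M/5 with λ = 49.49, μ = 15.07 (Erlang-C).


a = λ/μ = 3.2840; ρ = a/5 = 0.6568
P₀ = 0.033670 (from M/M/c formula)
C(c,a) = [a^c/(c!(1−ρ))]·P₀ = [381.96275/(120·0.3432)]·0.033670
= 9.27459·0.033670 = 0.312275

Final: 0.312275


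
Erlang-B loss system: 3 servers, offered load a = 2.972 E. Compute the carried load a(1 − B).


B(3,2.972) = 0.342786 (Erlang-B)
Carried load = a(1 − B) = 2.972·(1 − 0.342786) = 2.972·0.657214 = 1.9532 E

Final: 1.9532 Erlangs


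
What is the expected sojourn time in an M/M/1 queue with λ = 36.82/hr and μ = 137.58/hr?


W = 1/(μ−λ) = 1/(137.58 − 36.82) = 1/100.76 = 0.009925 hr

Final: 0.009925 hr


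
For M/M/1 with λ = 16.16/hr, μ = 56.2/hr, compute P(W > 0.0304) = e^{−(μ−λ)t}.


W ~ Exponential(μ−λ) for M/M/1.
μ − λ = 56.2 − 16.16 = 40.0400
P(W > t) = e^{−(μ−λ)t} = e^{−1.2172} = 0.296053

Final: 0.296053


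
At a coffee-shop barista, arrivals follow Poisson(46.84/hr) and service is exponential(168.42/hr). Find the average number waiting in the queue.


ρ = 46.84/168.42 = 0.2781
Lq = ρ²/(1−ρ) = 0.07735/0.7219 = 0.1071

Final: 0.1071


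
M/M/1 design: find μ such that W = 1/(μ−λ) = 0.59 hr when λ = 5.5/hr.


W = 1/(μ−λ) ⇒ μ − λ = 1/W = 1/0.59 = 1.6949
μ = λ + 1/W = 5.5 + 1.6949 = 7.1949 per hr

Final: 7.1949 /hr


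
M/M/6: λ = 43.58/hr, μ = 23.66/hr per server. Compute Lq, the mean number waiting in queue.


a = λ/μ = 1.8419; ρ = a/6 = 0.3070
P₀ = 0.158370
Lq = P₀·a^c·ρ / (c!·(1−ρ)²) = 0.158370·39.05125·0.3070/(720·0.48027)
= 0.005491

Final: 0.005491


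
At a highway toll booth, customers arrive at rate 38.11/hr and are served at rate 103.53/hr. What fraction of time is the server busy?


ρ = λ/μ = 38.11/103.53 = 0.3681

Final: 0.3681


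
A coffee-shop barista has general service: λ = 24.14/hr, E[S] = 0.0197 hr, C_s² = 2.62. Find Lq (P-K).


ρ = λ·E[S] = 24.14·0.0197 = 0.4756
Lq = ρ²(1+C_s²)/(2(1−ρ)) = 0.2262·(1+2.62)/(2·0.5244)
= 0.2262·3.6200/1.0489 = 0.78053

Final: 0.78053


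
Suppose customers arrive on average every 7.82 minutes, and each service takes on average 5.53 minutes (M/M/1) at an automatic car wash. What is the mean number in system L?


λ = 60/7.82 = 7.6726 /hr
μ = 60/5.53 = 10.8499 /hr
ρ = λ/μ = 7.6726/10.8499 = 0.7072
L = ρ/(1−ρ) = 0.7072/0.2928 = 2.4148

Final: 2.4148


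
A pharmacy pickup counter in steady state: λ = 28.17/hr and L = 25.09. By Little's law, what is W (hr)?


W = L/λ = 25.09/28.17 = 0.8907 hr

Final: 0.8907 hr


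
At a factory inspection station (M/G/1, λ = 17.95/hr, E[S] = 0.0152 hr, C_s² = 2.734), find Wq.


ρ = λ·E[S] = 17.95·0.0152 = 0.2728
E[S²] = E[S]²(1+C_s²) = 0.0152²·(1+2.734) = 0.0008627
Wq = λ·E[S²]/(2(1−ρ)) = 17.95·0.0008627/(2·0.7272) = 0.01065 hr

Final: 0.01065 hr


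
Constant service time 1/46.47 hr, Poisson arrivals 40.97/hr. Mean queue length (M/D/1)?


ρ = 40.97/46.47 = 0.8816
M/D/1: Lq = ρ²/(2(1−ρ)) = 0.7773/(2·0.1184) = 3.28372

Final: 3.28372


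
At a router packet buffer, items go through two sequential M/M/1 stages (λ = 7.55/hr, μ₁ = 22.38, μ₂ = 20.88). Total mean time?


Each node sees arrival rate λ = 7.55/hr (tandem ⇒ throughput preserved).
W₁ = 1/(μ₁−λ) = 1/(22.38−7.55) = 0.06743 hr
W₂ = 1/(μ₂−λ) = 1/(20.88−7.55) = 0.07502 hr
W_total = W₁ + W₂ = 0.06743 + 0.07502 = 0.14245 hr

Final: 0.14245 hr


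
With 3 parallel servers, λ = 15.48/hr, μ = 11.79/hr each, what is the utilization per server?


ρ = λ/(cμ) = 15.48/(3·11.79) = 15.48/35.37 = 0.4377

Final: 0.4377


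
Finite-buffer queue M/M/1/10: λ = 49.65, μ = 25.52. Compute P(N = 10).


ρ = λ/μ = 49.65/25.52 = 1.9455
P_K = (1−ρ)ρ^K/(1−ρ^(K+1)) = (-0.9455·776.937042)/(1 − 1511.556589)
= -734.619546/-1510.556589 = 0.486324

Final: 0.486324


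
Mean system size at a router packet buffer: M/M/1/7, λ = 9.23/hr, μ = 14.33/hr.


ρ = 9.23/14.33 = 0.6441
L = ρ[1 − (K+1)ρ^K + Kρ^(K+1)] / [(1−ρ)(1−ρ^(K+1))]
Numerator: 0.6441·(1 − 8·0.045993 + 7·0.029624) = 0.540678
Denominator: (0.3559)·(0.970376) = 0.345354
L = 0.540678/0.345354 = 1.5656

Final: 1.5656


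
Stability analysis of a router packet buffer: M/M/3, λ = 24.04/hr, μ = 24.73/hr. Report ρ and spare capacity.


Total capacity cμ = 3·24.73 = 74.19/hr
ρ = λ/(cμ) = 24.04/74.19 = 0.3240
Stable ⇔ ρ < 1: YES
Spare capacity = cμ − λ = 74.19 − 24.04 = 50.15/hr

Final: ρ = 0.3240; stable; margin = 50.15/hr


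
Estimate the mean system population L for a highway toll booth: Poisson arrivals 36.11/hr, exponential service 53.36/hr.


ρ = λ/μ = 36.11/53.36 = 0.6767
L = ρ/(1−ρ) = 0.6767/(1 − 0.6767) = 0.6767/0.3233 = 2.0933

Final: 2.0933


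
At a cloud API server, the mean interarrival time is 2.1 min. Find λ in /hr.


λ = 1/(interarrival time) in consistent units.
1 hour = 60 min, so λ = 60/2.1 = 28.5714 per hour

Final: 28.5714 /hr


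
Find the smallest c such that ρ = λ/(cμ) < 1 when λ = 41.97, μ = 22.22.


Stability requires cμ > λ ⇔ c > λ/μ.
λ/μ = 41.97/22.22 = 1.8888
Minimum integer c = ⌊1.8888⌋ + 1 = 2
Check: 2·22.22 = 44.44 > 41.97, while 1·22.22 = 22.22 ≤ 41.97

Final: 2 servers


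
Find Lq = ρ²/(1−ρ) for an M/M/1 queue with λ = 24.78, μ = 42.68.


ρ = 24.78/42.68 = 0.5806
Lq = ρ²/(1−ρ) = 0.3371/0.4194 = 0.8038

Final: 0.8038


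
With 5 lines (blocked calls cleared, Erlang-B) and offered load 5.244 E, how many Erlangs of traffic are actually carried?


B(5,5.244) = 0.304343 (Erlang-B)
Carried load = a(1 − B) = 5.244·(1 − 0.304343) = 5.244·0.695657 = 3.6480 E

Final: 3.6480 Erlangs


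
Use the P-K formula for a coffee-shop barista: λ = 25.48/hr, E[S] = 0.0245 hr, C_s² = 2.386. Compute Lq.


ρ = λ·E[S] = 25.48·0.0245 = 0.6243
Lq = ρ²(1+C_s²)/(2(1−ρ)) = 0.3897·(1+2.386)/(2·0.3757)
= 0.3897·3.3860/0.7515 = 1.75590

Final: 1.75590


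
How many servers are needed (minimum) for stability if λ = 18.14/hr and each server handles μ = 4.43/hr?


Stability requires cμ > λ ⇔ c > λ/μ.
λ/μ = 18.14/4.43 = 4.0948
Minimum integer c = ⌊4.0948⌋ + 1 = 5
Check: 5·4.43 = 22.15 > 18.14, while 4·4.43 = 17.72 ≤ 18.14

Final: 5 servers


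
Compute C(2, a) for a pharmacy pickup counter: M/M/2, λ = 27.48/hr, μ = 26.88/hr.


a = λ/μ = 1.0223; ρ = a/2 = 0.5112
P₀ = 0.323486 (from M/M/c formula)
C(c,a) = [a^c/(c!(1−ρ))]·P₀ = [1.04514/(2·0.4888)]·0.323486
= 1.06900·0.323486 = 0.345807

Final: 0.345807


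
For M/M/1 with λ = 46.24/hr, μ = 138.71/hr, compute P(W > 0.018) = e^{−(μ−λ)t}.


W ~ Exponential(μ−λ) for M/M/1.
μ − λ = 138.71 − 46.24 = 92.4700
P(W > t) = e^{−(μ−λ)t} = e^{−1.6645} = 0.189293

Final: 0.189293


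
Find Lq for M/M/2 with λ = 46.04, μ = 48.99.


a = λ/μ = 0.9398; ρ = a/2 = 0.4699
P₀ = 0.360644
Lq = P₀·a^c·ρ / (c!·(1−ρ)²) = 0.360644·0.88319·0.4699/(2·0.28101)
= 0.26630

Final: 0.26630


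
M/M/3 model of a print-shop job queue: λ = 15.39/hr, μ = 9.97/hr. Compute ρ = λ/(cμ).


ρ = λ/(cμ) = 15.39/(3·9.97) = 15.39/29.91 = 0.5145

Final: 0.5145


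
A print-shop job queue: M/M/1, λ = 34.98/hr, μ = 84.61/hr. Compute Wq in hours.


ρ = 34.98/84.61 = 0.4134
Wq = ρ/(μ−λ) = 0.4134/(84.61 − 34.98) = 0.4134/49.63 = 0.008330 hr

Final: 0.008330 hr


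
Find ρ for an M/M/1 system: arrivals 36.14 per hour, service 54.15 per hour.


ρ = λ/μ = 36.14/54.15 = 0.6674

Final: 0.6674


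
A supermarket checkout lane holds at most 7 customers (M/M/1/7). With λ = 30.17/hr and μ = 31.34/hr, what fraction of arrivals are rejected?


ρ = λ/μ = 30.17/31.34 = 0.9627
P_K = (1−ρ)ρ^K/(1−ρ^(K+1)) = (0.03733·0.766186)/(1 − 0.737582)
= 0.028604/0.262418 = 0.109000

Final: 0.109000


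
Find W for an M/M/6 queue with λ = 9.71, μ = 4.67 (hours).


a = 2.0792; ρ = 0.3465; P₀ = 0.124792
Lq = P₀·a^c·ρ/(c!(1−ρ)²) = 0.01137
Wq = Lq/λ = 0.01137/9.71 = 0.001170 hr
W = Wq + 1/μ = 0.001170 + 0.21413 = 0.21530 hr

Final: 0.21530 hr


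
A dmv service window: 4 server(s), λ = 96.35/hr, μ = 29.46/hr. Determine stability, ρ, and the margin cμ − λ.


Total capacity cμ = 4·29.46 = 117.84/hr
ρ = λ/(cμ) = 96.35/117.84 = 0.8176
Stable ⇔ ρ < 1: YES
Spare capacity = cμ − λ = 117.84 − 96.35 = 21.49/hr

Final: ρ = 0.8176; stable; margin = 21.49/hr


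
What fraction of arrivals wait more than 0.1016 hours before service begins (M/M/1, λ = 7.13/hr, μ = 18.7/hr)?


ρ = 7.13/18.7 = 0.3813
P(Wq > t) = ρ·e^{−(μ−λ)t} = 0.3813·e^{−1.1755}
= 0.3813·0.308661 = 0.117687

Final: 0.117687


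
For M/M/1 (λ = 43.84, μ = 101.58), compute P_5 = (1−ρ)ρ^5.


ρ = 43.84/101.58 = 0.4316
P_n = (1−ρ)·ρ^n = (1 − 0.4316)·0.4316^5 = 0.5684·0.014973 = 0.008511

Final: 0.008511


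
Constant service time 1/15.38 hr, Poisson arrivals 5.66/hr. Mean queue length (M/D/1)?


ρ = 5.66/15.38 = 0.3680
M/D/1: Lq = ρ²/(2(1−ρ)) = 0.1354/(2·0.6320) = 0.10715

Final: 0.10715


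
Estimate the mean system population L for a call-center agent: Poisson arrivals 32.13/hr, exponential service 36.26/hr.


ρ = λ/μ = 32.13/36.26 = 0.8861
L = ρ/(1−ρ) = 0.8861/(1 − 0.8861) = 0.8861/0.1139 = 7.7797

Final: 7.7797


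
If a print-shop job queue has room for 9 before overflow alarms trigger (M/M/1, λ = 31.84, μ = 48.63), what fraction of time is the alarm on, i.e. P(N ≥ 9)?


ρ = 31.84/48.63 = 0.6547
P(N ≥ n) = ρ^n = 0.6547^9 = 0.022112

Final: 0.022112


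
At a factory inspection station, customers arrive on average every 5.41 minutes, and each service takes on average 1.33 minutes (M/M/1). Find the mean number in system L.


λ = 60/5.41 = 11.0906 /hr
μ = 60/1.33 = 45.1128 /hr
ρ = λ/μ = 11.0906/45.1128 = 0.2458
L = ρ/(1−ρ) = 0.2458/0.7542 = 0.3260

Final: 0.3260


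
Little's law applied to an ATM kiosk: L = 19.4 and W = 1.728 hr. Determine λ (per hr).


λ = L/W = 19.4/1.728 = 11.2269 /hr

Final: 11.2269 /hr


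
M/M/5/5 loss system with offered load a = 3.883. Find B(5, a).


B(c,a) = (a^c/c!) / Σ_{k=0}^{c} a^k/k!
a^5/5! = 7.356237
Σ terms (k=0..5): 1.00000 + 3.88300 + 7.53884 + 9.75778 + 9.47236 + 7.35624 = 39.008222
B = 7.356237/39.008222 = 0.188582

Final: 0.188582


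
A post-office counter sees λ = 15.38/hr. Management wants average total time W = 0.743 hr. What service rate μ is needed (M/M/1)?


W = 1/(μ−λ) ⇒ μ − λ = 1/W = 1/0.743 = 1.3459
μ = λ + 1/W = 15.38 + 1.3459 = 16.7259 per hr

Final: 16.7259 /hr


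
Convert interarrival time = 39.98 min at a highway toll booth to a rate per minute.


λ = 1/(interarrival time) in consistent units.
1 minute = 1 min, so λ = 1/39.98 = 0.02501 per minute

Final: 0.02501 /min


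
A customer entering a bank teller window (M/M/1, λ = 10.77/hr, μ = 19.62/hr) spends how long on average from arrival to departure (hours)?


W = 1/(μ−λ) = 1/(19.62 − 10.77) = 1/8.85 = 0.1130 hr

Final: 0.1130 hr


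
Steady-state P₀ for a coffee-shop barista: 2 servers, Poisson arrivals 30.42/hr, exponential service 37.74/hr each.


a = λ/μ = 30.42/37.74 = 0.8060; ρ = a/c = 0.4030
Σ_{k=0}^{1} a^k/k! (terms k=0..1) = 1.00000 + 0.80604 = 1.80604
Tail: a^2/(2!(1−ρ)) = 0.64970/(2·0.5970) = 0.54416
P₀ = 1/(1.80604 + 0.54416) = 1/2.35020 = 0.425496

Final: 0.425496


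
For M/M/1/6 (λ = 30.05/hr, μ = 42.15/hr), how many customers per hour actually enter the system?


ρ = 0.7129; P_K = (1−ρ)ρ^6/(1−ρ^7) = 0.041587
λ_eff = λ(1 − P_K) = 30.05·(1 − 0.041587) = 30.05·0.958413 = 28.8003 /hr

Final: 28.8003 /hr


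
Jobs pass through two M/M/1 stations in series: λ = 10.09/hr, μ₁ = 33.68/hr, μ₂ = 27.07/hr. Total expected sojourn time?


Each node sees arrival rate λ = 10.09/hr (tandem ⇒ throughput preserved).
W₁ = 1/(μ₁−λ) = 1/(33.68−10.09) = 0.04239 hr
W₂ = 1/(μ₂−λ) = 1/(27.07−10.09) = 0.05889 hr
W_total = W₁ + W₂ = 0.04239 + 0.05889 = 0.10128 hr

Final: 0.10128 hr


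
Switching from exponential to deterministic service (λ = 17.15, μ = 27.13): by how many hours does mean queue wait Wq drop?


ρ = 17.15/27.13 = 0.6321
Wq(M/M/1) = ρ/(μ−λ) = 0.6321/9.98 = 0.06334 hr
Wq(M/D/1) = ρ/(2(μ−λ)) = 0.03167 hr
Savings = 0.06334 − 0.03167 = 0.03167 hr

Final: 0.03167 hr


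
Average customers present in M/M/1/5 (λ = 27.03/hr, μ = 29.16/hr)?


ρ = 27.03/29.16 = 0.9270
L = ρ[1 − (K+1)ρ^K + Kρ^(K+1)] / [(1−ρ)(1−ρ^(K+1))]
Numerator: 0.9270·(1 − 6·0.684373 + 5·0.634382) = 0.060879
Denominator: (0.07305)·(0.365618) = 0.026707
L = 0.060879/0.026707 = 2.2796

Final: 2.2796


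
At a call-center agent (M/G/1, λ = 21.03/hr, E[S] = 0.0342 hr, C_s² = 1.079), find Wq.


ρ = λ·E[S] = 21.03·0.0342 = 0.7192
E[S²] = E[S]²(1+C_s²) = 0.0342²·(1+1.079) = 0.002432
Wq = λ·E[S²]/(2(1−ρ)) = 21.03·0.002432/(2·0.2808) = 0.09107 hr

Final: 0.09107 hr


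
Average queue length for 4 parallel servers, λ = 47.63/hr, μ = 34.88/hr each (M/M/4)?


a = λ/μ = 1.3655; ρ = a/4 = 0.3414
P₀ = 0.253662
Lq = P₀·a^c·ρ / (c!·(1−ρ)²) = 0.253662·3.47709·0.3414/(24·0.43377)
= 0.02892

Final: 0.02892


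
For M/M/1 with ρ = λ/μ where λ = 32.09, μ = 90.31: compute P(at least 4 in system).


ρ = 32.09/90.31 = 0.3553
P(N ≥ n) = ρ^n = 0.3553^4 = 0.015942

Final: 0.015942


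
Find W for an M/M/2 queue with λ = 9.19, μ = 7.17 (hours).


a = 1.2817; ρ = 0.6409; P₀ = 0.218870
Lq = P₀·a^c·ρ/(c!(1−ρ)²) = 0.89330
Wq = Lq/λ = 0.89330/9.19 = 0.09720 hr
W = Wq + 1/μ = 0.09720 + 0.13947 = 0.23667 hr

Final: 0.23667 hr


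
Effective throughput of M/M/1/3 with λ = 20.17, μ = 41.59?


ρ = 0.4850; P_K = (1−ρ)ρ^3/(1−ρ^4) = 0.062186
λ_eff = λ(1 − P_K) = 20.17·(1 − 0.062186) = 20.17·0.937814 = 18.9157 /hr

Final: 18.9157 /hr


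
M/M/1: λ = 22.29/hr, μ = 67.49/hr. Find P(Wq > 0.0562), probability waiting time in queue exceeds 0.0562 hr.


ρ = 22.29/67.49 = 0.3303
P(Wq > t) = ρ·e^{−(μ−λ)t} = 0.3303·e^{−2.5402}
= 0.3303·0.078847 = 0.026041

Final: 0.026041


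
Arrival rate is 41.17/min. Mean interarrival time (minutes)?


Mean interarrival time = 1/λ = 1/41.17 minute = 0.02429 minute
In minutes: 0.02429 × 1 = 0.02429 min

Final: 0.02429 min


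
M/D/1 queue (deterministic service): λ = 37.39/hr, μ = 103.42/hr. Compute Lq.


ρ = 37.39/103.42 = 0.3615
M/D/1: Lq = ρ²/(2(1−ρ)) = 0.1307/(2·0.6385) = 0.10236

Final: 0.10236


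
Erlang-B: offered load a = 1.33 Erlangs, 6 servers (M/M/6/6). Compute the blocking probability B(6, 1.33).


B(c,a) = (a^c/c!) / Σ_{k=0}^{c} a^k/k!
a^6/6! = 0.007687
Σ terms (k=0..6): 1.00000 + 1.33000 + 0.88445 + 0.39211 + 0.13038 + 0.03468 + 0.007687 = 3.779299
B = 0.007687/3.779299 = 0.002034

Final: 0.002034


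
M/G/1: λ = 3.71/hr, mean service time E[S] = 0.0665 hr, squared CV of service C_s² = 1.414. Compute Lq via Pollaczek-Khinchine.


ρ = λ·E[S] = 3.71·0.0665 = 0.2467
Lq = ρ²(1+C_s²)/(2(1−ρ)) = 0.06087·(1+1.414)/(2·0.7533)
= 0.06087·2.4140/1.5066 = 0.09753

Final: 0.09753


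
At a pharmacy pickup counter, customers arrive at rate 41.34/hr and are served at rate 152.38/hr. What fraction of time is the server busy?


ρ = λ/μ = 41.34/152.38 = 0.2713

Final: 0.2713


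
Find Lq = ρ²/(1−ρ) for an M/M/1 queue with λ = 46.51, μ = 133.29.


ρ = 46.51/133.29 = 0.3489
Lq = ρ²/(1−ρ) = 0.1218/0.6511 = 0.1870

Final: 0.1870


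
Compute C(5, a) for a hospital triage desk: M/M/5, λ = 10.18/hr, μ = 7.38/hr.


a = λ/μ = 1.3794; ρ = a/5 = 0.2759
P₀ = 0.251474 (from M/M/c formula)
C(c,a) = [a^c/(c!(1−ρ))]·P₀ = [4.99410/(120·0.7241)]·0.251474
= 0.05747·0.251474 = 0.014453

Final: 0.014453


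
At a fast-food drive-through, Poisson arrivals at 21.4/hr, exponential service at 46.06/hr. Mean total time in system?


W = 1/(μ−λ) = 1/(46.06 − 21.4) = 1/24.66 = 0.04055 hr

Final: 0.04055 hr


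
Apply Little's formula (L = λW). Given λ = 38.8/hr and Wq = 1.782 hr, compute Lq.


Lq = λWq = 38.8·1.782 = 69.1416

Final: 69.1416


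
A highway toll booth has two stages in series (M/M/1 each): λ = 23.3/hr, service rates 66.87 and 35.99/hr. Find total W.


Each node sees arrival rate λ = 23.3/hr (tandem ⇒ throughput preserved).
W₁ = 1/(μ₁−λ) = 1/(66.87−23.3) = 0.02295 hr
W₂ = 1/(μ₂−λ) = 1/(35.99−23.3) = 0.07880 hr
W_total = W₁ + W₂ = 0.02295 + 0.07880 = 0.10175 hr

Final: 0.10175 hr


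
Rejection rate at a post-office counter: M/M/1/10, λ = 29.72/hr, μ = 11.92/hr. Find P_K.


ρ = λ/μ = 29.72/11.92 = 2.4933
P_K = (1−ρ)ρ^K/(1−ρ^(K+1)) = (-1.4933·9283.794034)/(1 − 23147.177743)
= -13863.383709/-23146.177743 = 0.598949

Final: 0.598949


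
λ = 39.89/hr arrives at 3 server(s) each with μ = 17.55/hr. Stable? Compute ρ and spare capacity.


Total capacity cμ = 3·17.55 = 52.65/hr
ρ = λ/(cμ) = 39.89/52.65 = 0.7576
Stable ⇔ ρ < 1: YES
Spare capacity = cμ − λ = 52.65 − 39.89 = 12.76/hr

Final: ρ = 0.7576; stable; margin = 12.76/hr


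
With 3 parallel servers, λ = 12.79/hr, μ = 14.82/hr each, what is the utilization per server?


ρ = λ/(cμ) = 12.79/(3·14.82) = 12.79/44.46 = 0.2877

Final: 0.2877


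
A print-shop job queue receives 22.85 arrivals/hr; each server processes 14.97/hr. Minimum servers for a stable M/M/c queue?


Stability requires cμ > λ ⇔ c > λ/μ.
λ/μ = 22.85/14.97 = 1.5264
Minimum integer c = ⌊1.5264⌋ + 1 = 2
Check: 2·14.97 = 29.94 > 22.85, while 1·14.97 = 14.97 ≤ 22.85

Final: 2 servers


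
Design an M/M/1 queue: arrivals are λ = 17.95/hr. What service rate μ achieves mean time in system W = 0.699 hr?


W = 1/(μ−λ) ⇒ μ − λ = 1/W = 1/0.699 = 1.4306
μ = λ + 1/W = 17.95 + 1.4306 = 19.3806 per hr

Final: 19.3806 /hr


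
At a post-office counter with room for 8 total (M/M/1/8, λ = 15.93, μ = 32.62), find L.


ρ = 15.93/32.62 = 0.4884
L = ρ[1 − (K+1)ρ^K + Kρ^(K+1)] / [(1−ρ)(1−ρ^(K+1))]
Numerator: 0.4884·(1 − 9·0.003235 + 8·0.001580) = 0.480305
Denominator: (0.5116)·(0.998420) = 0.510841
L = 0.480305/0.510841 = 0.9402

Final: 0.9402


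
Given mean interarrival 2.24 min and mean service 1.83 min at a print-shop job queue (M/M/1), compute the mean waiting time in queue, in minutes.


λ = 60/2.24 = 26.7857 /hr
μ = 60/1.83 = 32.7869 /hr
ρ = λ/μ = 26.7857/32.7869 = 0.8170
Wq = ρ/(μ−λ) = 0.8170/(32.7869−26.7857) = 0.13613 hr
In minutes: 0.13613·60 = 8.168 min

Final: 8.168 min


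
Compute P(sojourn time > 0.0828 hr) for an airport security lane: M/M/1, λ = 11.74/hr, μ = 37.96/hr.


W ~ Exponential(μ−λ) for M/M/1.
μ − λ = 37.96 − 11.74 = 26.2200
P(W > t) = e^{−(μ−λ)t} = e^{−2.1710} = 0.114062

Final: 0.114062


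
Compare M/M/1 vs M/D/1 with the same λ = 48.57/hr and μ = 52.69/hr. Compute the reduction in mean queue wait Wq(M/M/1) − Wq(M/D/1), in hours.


ρ = 48.57/52.69 = 0.9218
Wq(M/M/1) = ρ/(μ−λ) = 0.9218/4.12 = 0.22374 hr
Wq(M/D/1) = ρ/(2(μ−λ)) = 0.11187 hr
Savings = 0.22374 − 0.11187 = 0.11187 hr

Final: 0.11187 hr


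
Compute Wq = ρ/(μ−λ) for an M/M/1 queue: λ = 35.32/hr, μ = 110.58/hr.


ρ = 35.32/110.58 = 0.3194
Wq = ρ/(μ−λ) = 0.3194/(110.58 − 35.32) = 0.3194/75.26 = 0.004244 hr

Final: 0.004244 hr


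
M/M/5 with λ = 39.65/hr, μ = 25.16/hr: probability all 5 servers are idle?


a = λ/μ = 39.65/25.16 = 1.5759; ρ = a/c = 0.3152
Σ_{k=0}^{4} a^k/k! (terms k=0..4) = 1.00000 + 1.57591 + 1.24175 + 0.65230 + 0.25699 = 4.72696
Tail: a^5/(5!(1−ρ)) = 9.71992/(120·0.6848) = 0.11828
P₀ = 1/(4.72696 + 0.11828) = 1/4.84524 = 0.206388

Final: 0.206388


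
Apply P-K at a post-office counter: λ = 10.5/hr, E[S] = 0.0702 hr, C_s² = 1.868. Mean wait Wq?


ρ = λ·E[S] = 10.5·0.0702 = 0.7371
E[S²] = E[S]²(1+C_s²) = 0.0702²·(1+1.868) = 0.014134
Wq = λ·E[S²]/(2(1−ρ)) = 10.5·0.014134/(2·0.2629) = 0.28224 hr

Final: 0.28224 hr


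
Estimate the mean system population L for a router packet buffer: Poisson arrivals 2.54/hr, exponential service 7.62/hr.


ρ = λ/μ = 2.54/7.62 = 0.3333
L = ρ/(1−ρ) = 0.3333/(1 − 0.3333) = 0.3333/0.6667 = 0.5000

Final: 0.5000


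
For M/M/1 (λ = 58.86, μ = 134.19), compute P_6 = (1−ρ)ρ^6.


ρ = 58.86/134.19 = 0.4386
P_n = (1−ρ)·ρ^n = (1 − 0.4386)·0.4386^6 = 0.5614·0.007122 = 0.003998

Final: 0.003998


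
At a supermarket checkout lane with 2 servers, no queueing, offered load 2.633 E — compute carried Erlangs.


B(2,2.633) = 0.488263 (Erlang-B)
Carried load = a(1 − B) = 2.633·(1 − 0.488263) = 2.633·0.511737 = 1.3474 E

Final: 1.3474 Erlangs


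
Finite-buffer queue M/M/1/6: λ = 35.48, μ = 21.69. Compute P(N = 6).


ρ = λ/μ = 35.48/21.69 = 1.6358
P_K = (1−ρ)ρ^K/(1−ρ^(K+1)) = (-0.6358·19.157744)/(1 − 31.337793)
= -12.180050/-30.337793 = 0.401481

Final: 0.401481


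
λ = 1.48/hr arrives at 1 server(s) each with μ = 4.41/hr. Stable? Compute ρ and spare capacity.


Total capacity cμ = 1·4.41 = 4.41/hr
ρ = λ/(cμ) = 1.48/4.41 = 0.3356
Stable ⇔ ρ < 1: YES
Spare capacity = cμ − λ = 4.41 − 1.48 = 2.93/hr

Final: ρ = 0.3356; stable; margin = 2.93/hr


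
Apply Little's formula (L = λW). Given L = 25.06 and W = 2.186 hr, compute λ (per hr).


λ = L/W = 25.06/2.186 = 11.4639 /hr

Final: 11.4639 /hr


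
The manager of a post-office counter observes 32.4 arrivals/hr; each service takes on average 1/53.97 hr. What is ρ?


ρ = λ/μ = 32.4/53.97 = 0.6003

Final: 0.6003


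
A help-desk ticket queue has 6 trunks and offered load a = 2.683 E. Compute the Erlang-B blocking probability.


B(c,a) = (a^c/c!) / Σ_{k=0}^{c} a^k/k!
a^6/6! = 0.518074
Σ terms (k=0..6): 1.00000 + 2.68300 + 3.59924 + 3.21892 + 2.15909 + 1.15857 + 0.51807 = 14.336906
B = 0.518074/14.336906 = 0.036136

Final: 0.036136


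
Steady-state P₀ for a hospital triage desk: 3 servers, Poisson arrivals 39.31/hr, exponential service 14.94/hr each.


a = λ/μ = 39.31/14.94 = 2.6312; ρ = a/c = 0.8771
Σ_{k=0}^{2} a^k/k! (terms k=0..2) = 1.00000 + 2.63119 + 3.46158 = 7.09278
Tail: a^3/(3!(1−ρ)) = 18.21618/(6·0.1229) = 24.69598
P₀ = 1/(7.09278 + 24.69598) = 1/31.78876 = 0.031458

Final: 0.031458


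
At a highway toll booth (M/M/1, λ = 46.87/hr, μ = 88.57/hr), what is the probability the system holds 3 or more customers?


ρ = 46.87/88.57 = 0.5292
P(N ≥ n) = ρ^n = 0.5292^3 = 0.148192

Final: 0.148192


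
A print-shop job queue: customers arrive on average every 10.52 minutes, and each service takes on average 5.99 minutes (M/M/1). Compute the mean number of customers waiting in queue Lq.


λ = 60/10.52 = 5.7034 /hr
μ = 60/5.99 = 10.0167 /hr
ρ = λ/μ = 5.7034/10.0167 = 0.5694
Lq = ρ²/(1−ρ) = 0.3242/0.4306 = 0.7529

Final: 0.7529


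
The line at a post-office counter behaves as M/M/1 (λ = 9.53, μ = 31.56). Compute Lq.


ρ = 9.53/31.56 = 0.3020
Lq = ρ²/(1−ρ) = 0.09118/0.6980 = 0.1306

Final: 0.1306


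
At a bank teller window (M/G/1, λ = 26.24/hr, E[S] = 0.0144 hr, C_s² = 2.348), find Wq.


ρ = λ·E[S] = 26.24·0.0144 = 0.3779
E[S²] = E[S]²(1+C_s²) = 0.0144²·(1+2.348) = 0.0006942
Wq = λ·E[S²]/(2(1−ρ)) = 26.24·0.0006942/(2·0.6221) = 0.01464 hr

Final: 0.01464 hr


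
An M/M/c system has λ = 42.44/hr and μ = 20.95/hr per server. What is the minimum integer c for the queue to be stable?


Stability requires cμ > λ ⇔ c > λ/μ.
λ/μ = 42.44/20.95 = 2.0258
Minimum integer c = ⌊2.0258⌋ + 1 = 3
Check: 3·20.95 = 62.85 > 42.44, while 2·20.95 = 41.90 ≤ 42.44

Final: 3 servers


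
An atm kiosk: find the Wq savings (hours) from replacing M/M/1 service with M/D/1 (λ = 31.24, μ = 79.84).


ρ = 31.24/79.84 = 0.3913
Wq(M/M/1) = ρ/(μ−λ) = 0.3913/48.60 = 0.008051 hr
Wq(M/D/1) = ρ/(2(μ−λ)) = 0.004026 hr
Savings = 0.008051 − 0.004026 = 0.004026 hr

Final: 0.004026 hr


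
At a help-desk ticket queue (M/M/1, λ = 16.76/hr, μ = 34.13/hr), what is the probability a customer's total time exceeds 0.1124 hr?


W ~ Exponential(μ−λ) for M/M/1.
μ − λ = 34.13 − 16.76 = 17.3700
P(W > t) = e^{−(μ−λ)t} = e^{−1.9524} = 0.141935

Final: 0.141935


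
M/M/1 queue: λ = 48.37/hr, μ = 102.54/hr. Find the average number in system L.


ρ = λ/μ = 48.37/102.54 = 0.4717
L = ρ/(1−ρ) = 0.4717/(1 − 0.4717) = 0.4717/0.5283 = 0.8929

Final: 0.8929


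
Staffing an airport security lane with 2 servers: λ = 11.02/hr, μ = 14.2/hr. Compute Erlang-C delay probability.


a = λ/μ = 0.7761; ρ = a/2 = 0.3880
P₀ = 0.440893 (from M/M/c formula)
C(c,a) = [a^c/(c!(1−ρ))]·P₀ = [0.60226/(2·0.6120)]·0.440893
= 0.49207·0.440893 = 0.216949

Final: 0.216949


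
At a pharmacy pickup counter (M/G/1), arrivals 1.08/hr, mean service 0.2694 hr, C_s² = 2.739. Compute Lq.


ρ = λ·E[S] = 1.08·0.2694 = 0.2910
Lq = ρ²(1+C_s²)/(2(1−ρ)) = 0.08465·(1+2.739)/(2·0.7090)
= 0.08465·3.7390/1.4181 = 0.22320

Final: 0.22320


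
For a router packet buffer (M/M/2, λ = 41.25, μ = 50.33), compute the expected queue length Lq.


a = λ/μ = 0.8196; ρ = a/2 = 0.4098
P₀ = 0.418646
Lq = P₀·a^c·ρ / (c!·(1−ρ)²) = 0.418646·0.67173·0.4098/(2·0.34834)
= 0.16541

Final: 0.16541


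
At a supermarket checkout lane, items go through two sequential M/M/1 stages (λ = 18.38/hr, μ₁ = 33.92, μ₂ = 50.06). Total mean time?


Each node sees arrival rate λ = 18.38/hr (tandem ⇒ throughput preserved).
W₁ = 1/(μ₁−λ) = 1/(33.92−18.38) = 0.06435 hr
W₂ = 1/(μ₂−λ) = 1/(50.06−18.38) = 0.03157 hr
W_total = W₁ + W₂ = 0.06435 + 0.03157 = 0.09592 hr

Final: 0.09592 hr


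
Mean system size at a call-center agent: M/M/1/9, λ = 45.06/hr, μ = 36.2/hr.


ρ = 45.06/36.2 = 1.2448
L = ρ[1 − (K+1)ρ^K + Kρ^(K+1)] / [(1−ρ)(1−ρ^(K+1))]
Numerator: 1.2448·(1 − 10·7.173706 + 9·8.929480) = 11.984794
Denominator: (-0.2448)·(-7.929480) = 1.940751
L = 11.984794/1.940751 = 6.1753

Final: 6.1753


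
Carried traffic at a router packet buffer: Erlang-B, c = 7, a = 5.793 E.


B(7,5.793) = 0.171567 (Erlang-B)
Carried load = a(1 − B) = 5.793·(1 − 0.171567) = 5.793·0.828433 = 4.7991 E

Final: 4.7991 Erlangs


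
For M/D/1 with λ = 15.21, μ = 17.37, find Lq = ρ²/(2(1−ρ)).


ρ = 15.21/17.37 = 0.8756
M/D/1: Lq = ρ²/(2(1−ρ)) = 0.7668/(2·0.1244) = 3.08301

Final: 3.08301


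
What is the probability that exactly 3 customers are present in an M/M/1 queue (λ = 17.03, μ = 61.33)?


ρ = 17.03/61.33 = 0.2777
P_n = (1−ρ)·ρ^n = (1 − 0.2777)·0.2777^3 = 0.7223·0.021410 = 0.015465

Final: 0.015465


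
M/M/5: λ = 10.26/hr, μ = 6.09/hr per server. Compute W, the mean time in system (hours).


a = 1.6847; ρ = 0.3369; P₀ = 0.184942
Lq = P₀·a^c·ρ/(c!(1−ρ)²) = 0.01603
Wq = Lq/λ = 0.01603/10.26 = 0.001562 hr
W = Wq + 1/μ = 0.001562 + 0.16420 = 0.16577 hr

Final: 0.16577 hr


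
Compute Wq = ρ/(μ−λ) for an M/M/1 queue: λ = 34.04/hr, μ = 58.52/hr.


ρ = 34.04/58.52 = 0.5817
Wq = ρ/(μ−λ) = 0.5817/(58.52 − 34.04) = 0.5817/24.48 = 0.02376 hr

Final: 0.02376 hr


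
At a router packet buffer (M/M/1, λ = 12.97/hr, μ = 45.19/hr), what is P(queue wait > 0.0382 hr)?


ρ = 12.97/45.19 = 0.2870
P(Wq > t) = ρ·e^{−(μ−λ)t} = 0.2870·e^{−1.2308}
= 0.2870·0.292058 = 0.083824

Final: 0.083824


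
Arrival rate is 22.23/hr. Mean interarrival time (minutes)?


Mean interarrival time = 1/λ = 1/22.23 hour = 0.04498 hour
In minutes: 0.04498 × 60 = 2.6991 min

Final: 2.6991 min


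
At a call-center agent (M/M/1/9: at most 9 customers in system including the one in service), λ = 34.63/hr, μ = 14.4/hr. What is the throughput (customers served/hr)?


ρ = 2.4049; P_K = (1−ρ)ρ^9/(1−ρ^10) = 0.584266
λ_eff = λ(1 − P_K) = 34.63·(1 − 0.584266) = 34.63·0.415734 = 14.3969 /hr

Final: 14.3969 /hr


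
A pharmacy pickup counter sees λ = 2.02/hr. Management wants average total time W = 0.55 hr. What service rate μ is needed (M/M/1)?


W = 1/(μ−λ) ⇒ μ − λ = 1/W = 1/0.55 = 1.8182
μ = λ + 1/W = 2.02 + 1.8182 = 3.8382 per hr

Final: 3.8382 /hr


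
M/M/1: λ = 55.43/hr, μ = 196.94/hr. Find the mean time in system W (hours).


W = 1/(μ−λ) = 1/(196.94 − 55.43) = 1/141.51 = 0.007067 hr

Final: 0.007067 hr


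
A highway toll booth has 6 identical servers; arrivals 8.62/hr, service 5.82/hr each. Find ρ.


ρ = λ/(cμ) = 8.62/(6·5.82) = 8.62/34.92 = 0.2468

Final: 0.2468


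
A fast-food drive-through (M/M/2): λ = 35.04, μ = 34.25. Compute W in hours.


a = 1.0231; ρ = 0.5115; P₀ = 0.323160
Lq = P₀·a^c·ρ/(c!(1−ρ)²) = 0.36257
Wq = Lq/λ = 0.36257/35.04 = 0.01035 hr
W = Wq + 1/μ = 0.01035 + 0.02920 = 0.03954 hr

Final: 0.03954 hr


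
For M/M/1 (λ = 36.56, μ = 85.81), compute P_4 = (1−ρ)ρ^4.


ρ = 36.56/85.81 = 0.4261
P_n = (1−ρ)·ρ^n = (1 − 0.4261)·0.4261^4 = 0.5739·0.032951 = 0.018912

Final: 0.018912


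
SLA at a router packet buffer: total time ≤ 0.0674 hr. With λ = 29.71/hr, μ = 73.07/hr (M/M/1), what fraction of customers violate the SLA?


W ~ Exponential(μ−λ) for M/M/1.
μ − λ = 73.07 − 29.71 = 43.3600
P(W > t) = e^{−(μ−λ)t} = e^{−2.9225} = 0.053801

Final: 0.053801


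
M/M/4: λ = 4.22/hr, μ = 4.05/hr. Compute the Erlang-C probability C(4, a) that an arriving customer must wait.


a = λ/μ = 1.0420; ρ = a/4 = 0.2605
P₀ = 0.352138 (from M/M/c formula)
C(c,a) = [a^c/(c!(1−ρ))]·P₀ = [1.17877/(24·0.7395)]·0.352138
= 0.06642·0.352138 = 0.023388

Final: 0.023388


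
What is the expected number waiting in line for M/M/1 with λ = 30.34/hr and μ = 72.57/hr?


ρ = 30.34/72.57 = 0.4181
Lq = ρ²/(1−ρ) = 0.1748/0.5819 = 0.3004

Final: 0.3004


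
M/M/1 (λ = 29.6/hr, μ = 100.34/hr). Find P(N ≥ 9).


ρ = 29.6/100.34 = 0.2950
P(N ≥ n) = ρ^n = 0.2950^9 = 0.00001692

Final: 0.00001692


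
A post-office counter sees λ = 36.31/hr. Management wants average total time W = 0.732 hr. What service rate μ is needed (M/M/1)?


W = 1/(μ−λ) ⇒ μ − λ = 1/W = 1/0.732 = 1.3661
μ = λ + 1/W = 36.31 + 1.3661 = 37.6761 per hr

Final: 37.6761 /hr


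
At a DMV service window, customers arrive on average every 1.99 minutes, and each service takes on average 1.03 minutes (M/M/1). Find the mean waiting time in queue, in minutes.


λ = 60/1.99 = 30.1508 /hr
μ = 60/1.03 = 58.2524 /hr
ρ = λ/μ = 30.1508/58.2524 = 0.5176
Wq = ρ/(μ−λ) = 0.5176/(58.2524−30.1508) = 0.01842 hr
In minutes: 0.01842·60 = 1.105 min

Final: 1.105 min


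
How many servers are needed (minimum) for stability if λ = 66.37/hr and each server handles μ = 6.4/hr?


Stability requires cμ > λ ⇔ c > λ/μ.
λ/μ = 66.37/6.4 = 10.3703
Minimum integer c = ⌊10.3703⌋ + 1 = 11
Check: 11·6.4 = 70.40 > 66.37, while 10·6.4 = 64.00 ≤ 66.37

Final: 11 servers


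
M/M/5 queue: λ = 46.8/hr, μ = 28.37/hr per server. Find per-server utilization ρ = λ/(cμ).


ρ = λ/(cμ) = 46.8/(5·28.37) = 46.8/141.85 = 0.3299

Final: 0.3299


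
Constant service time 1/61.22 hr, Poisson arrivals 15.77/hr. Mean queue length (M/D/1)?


ρ = 15.77/61.22 = 0.2576
M/D/1: Lq = ρ²/(2(1−ρ)) = 0.06636/(2·0.7424) = 0.04469

Final: 0.04469


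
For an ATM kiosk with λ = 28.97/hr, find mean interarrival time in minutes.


Mean interarrival time = 1/λ = 1/28.97 hour = 0.03452 hour
In minutes: 0.03452 × 60 = 2.0711 min

Final: 2.0711 min


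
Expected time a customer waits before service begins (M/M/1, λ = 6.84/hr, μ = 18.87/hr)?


ρ = 6.84/18.87 = 0.3625
Wq = ρ/(μ−λ) = 0.3625/(18.87 − 6.84) = 0.3625/12.03 = 0.03013 hr

Final: 0.03013 hr


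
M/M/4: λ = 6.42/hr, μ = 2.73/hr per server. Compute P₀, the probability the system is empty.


a = λ/μ = 6.42/2.73 = 2.3516; ρ = a/c = 0.5879
Σ_{k=0}^{3} a^k/k! (terms k=0..3) = 1.00000 + 2.35165 + 2.76512 + 2.16753 = 8.28431
Tail: a^4/(4!(1−ρ)) = 30.58366/(24·0.4121) = 3.09235
P₀ = 1/(8.28431 + 3.09235) = 1/11.37666 = 0.087899

Final: 0.087899


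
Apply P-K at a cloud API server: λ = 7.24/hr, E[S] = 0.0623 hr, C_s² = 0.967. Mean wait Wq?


ρ = λ·E[S] = 7.24·0.0623 = 0.4511
E[S²] = E[S]²(1+C_s²) = 0.0623²·(1+0.967) = 0.007634
Wq = λ·E[S²]/(2(1−ρ)) = 7.24·0.007634/(2·0.5489) = 0.05035 hr

Final: 0.05035 hr


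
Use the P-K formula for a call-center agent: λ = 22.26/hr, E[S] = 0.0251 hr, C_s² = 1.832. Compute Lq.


ρ = λ·E[S] = 22.26·0.0251 = 0.5587
Lq = ρ²(1+C_s²)/(2(1−ρ)) = 0.3122·(1+1.832)/(2·0.4413)
= 0.3122·2.8320/0.8825 = 1.00173

Final: 1.00173


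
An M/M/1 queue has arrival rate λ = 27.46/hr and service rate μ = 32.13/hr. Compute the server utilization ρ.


ρ = λ/μ = 27.46/32.13 = 0.8547

Final: 0.8547


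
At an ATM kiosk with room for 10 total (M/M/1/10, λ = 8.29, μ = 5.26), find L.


ρ = 8.29/5.26 = 1.5760
L = ρ[1 − (K+1)ρ^K + Kρ^(K+1)] / [(1−ρ)(1−ρ^(K+1))]
Numerator: 1.5760·(1 − 11·94.555733 + 10·149.024149) = 710.998990
Denominator: (-0.5760)·(-148.024149) = 85.268664
L = 710.998990/85.268664 = 8.3383

Final: 8.3383


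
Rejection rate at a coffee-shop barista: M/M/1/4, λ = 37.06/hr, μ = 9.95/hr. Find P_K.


ρ = λ/μ = 37.06/9.95 = 3.7246
P_K = (1−ρ)ρ^K/(1−ρ^(K+1)) = (-2.7246·192.455061)/(1 − 716.822570)
= -524.367509/-715.822570 = 0.732538

Final: 0.732538


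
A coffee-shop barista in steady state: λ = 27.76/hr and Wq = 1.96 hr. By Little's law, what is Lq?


Lq = λWq = 27.76·1.96 = 54.4096

Final: 54.4096


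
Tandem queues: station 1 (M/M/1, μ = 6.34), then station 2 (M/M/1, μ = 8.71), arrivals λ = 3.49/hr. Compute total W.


Each node sees arrival rate λ = 3.49/hr (tandem ⇒ throughput preserved).
W₁ = 1/(μ₁−λ) = 1/(6.34−3.49) = 0.35088 hr
W₂ = 1/(μ₂−λ) = 1/(8.71−3.49) = 0.19157 hr
W_total = W₁ + W₂ = 0.35088 + 0.19157 = 0.54245 hr

Final: 0.54245 hr


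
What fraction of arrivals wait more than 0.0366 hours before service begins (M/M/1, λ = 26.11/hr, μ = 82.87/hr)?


ρ = 26.11/82.87 = 0.3151
P(Wq > t) = ρ·e^{−(μ−λ)t} = 0.3151·e^{−2.0774}
= 0.3151·0.125253 = 0.039464

Final: 0.039464


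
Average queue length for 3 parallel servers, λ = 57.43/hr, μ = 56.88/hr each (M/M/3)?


a = λ/μ = 1.0097; ρ = a/3 = 0.3366
P₀ = 0.359977
Lq = P₀·a^c·ρ / (c!·(1−ρ)²) = 0.359977·1.02929·0.3366/(6·0.44016)
= 0.04722

Final: 0.04722


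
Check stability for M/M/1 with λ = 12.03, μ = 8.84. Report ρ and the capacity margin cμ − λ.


Total capacity cμ = 1·8.84 = 8.84/hr
ρ = λ/(cμ) = 12.03/8.84 = 1.3609
Stable ⇔ ρ < 1: NO
Spare capacity = cμ − λ = 8.84 − 12.03 = -3.19/hr

Final: ρ = 1.3609; unstable; margin = -3.19/hr


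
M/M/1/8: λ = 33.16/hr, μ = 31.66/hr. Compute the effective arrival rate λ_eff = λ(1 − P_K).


ρ = 1.0474; P_K = (1−ρ)ρ^8/(1−ρ^9) = 0.132762
λ_eff = λ(1 − P_K) = 33.16·(1 − 0.132762) = 33.16·0.867238 = 28.7576 /hr

Final: 28.7576 /hr


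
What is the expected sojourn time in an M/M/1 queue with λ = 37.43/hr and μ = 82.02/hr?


W = 1/(μ−λ) = 1/(82.02 − 37.43) = 1/44.59 = 0.02243 hr

Final: 0.02243 hr


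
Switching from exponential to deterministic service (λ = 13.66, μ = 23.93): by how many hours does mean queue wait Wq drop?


ρ = 13.66/23.93 = 0.5708
Wq(M/M/1) = ρ/(μ−λ) = 0.5708/10.27 = 0.05558 hr
Wq(M/D/1) = ρ/(2(μ−λ)) = 0.02779 hr
Savings = 0.05558 − 0.02779 = 0.02779 hr

Final: 0.02779 hr


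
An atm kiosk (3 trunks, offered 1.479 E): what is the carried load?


B(3,1.479) = 0.131132 (Erlang-B)
Carried load = a(1 − B) = 1.479·(1 − 0.131132) = 1.479·0.868868 = 1.2851 E

Final: 1.2851 Erlangs


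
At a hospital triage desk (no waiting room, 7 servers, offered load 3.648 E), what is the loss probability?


B(c,a) = (a^c/c!) / Σ_{k=0}^{c} a^k/k!
a^7/7! = 1.705899
Σ terms (k=0..7): 1.00000 + 3.64800 + 6.65395 + 8.09121 + 7.37918 + 5.38385 + 3.27338 + 1.70590 = 37.135466
B = 1.705899/37.135466 = 0.045937

Final: 0.045937


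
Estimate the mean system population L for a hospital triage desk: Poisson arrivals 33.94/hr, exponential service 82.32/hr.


ρ = λ/μ = 33.94/82.32 = 0.4123
L = ρ/(1−ρ) = 0.4123/(1 − 0.4123) = 0.4123/0.5877 = 0.7015

Final: 0.7015


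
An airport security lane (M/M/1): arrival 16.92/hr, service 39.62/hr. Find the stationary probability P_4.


ρ = 16.92/39.62 = 0.4271
P_n = (1−ρ)·ρ^n = (1 − 0.4271)·0.4271^4 = 0.5729·0.033262 = 0.019057

Final: 0.019057


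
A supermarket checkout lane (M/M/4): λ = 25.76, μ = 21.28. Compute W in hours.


a = 1.2105; ρ = 0.3026; P₀ = 0.296986
Lq = P₀·a^c·ρ/(c!(1−ρ)²) = 0.01654
Wq = Lq/λ = 0.01654/25.76 = 0.0006419 hr
W = Wq + 1/μ = 0.0006419 + 0.04699 = 0.04763 hr

Final: 0.04763 hr


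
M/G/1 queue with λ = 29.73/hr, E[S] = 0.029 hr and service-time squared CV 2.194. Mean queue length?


ρ = λ·E[S] = 29.73·0.029 = 0.8622
Lq = ρ²(1+C_s²)/(2(1−ρ)) = 0.7433·(1+2.194)/(2·0.1378)
= 0.7433·3.1940/0.2757 = 8.61285

Final: 8.61285


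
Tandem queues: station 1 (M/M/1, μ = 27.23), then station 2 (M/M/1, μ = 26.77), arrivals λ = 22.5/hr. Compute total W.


Each node sees arrival rate λ = 22.5/hr (tandem ⇒ throughput preserved).
W₁ = 1/(μ₁−λ) = 1/(27.23−22.5) = 0.21142 hr
W₂ = 1/(μ₂−λ) = 1/(26.77−22.5) = 0.23419 hr
W_total = W₁ + W₂ = 0.21142 + 0.23419 = 0.44561 hr

Final: 0.44561 hr


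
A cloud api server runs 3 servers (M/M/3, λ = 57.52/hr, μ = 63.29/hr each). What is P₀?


a = λ/μ = 57.52/63.29 = 0.9088; ρ = a/c = 0.3029
Σ_{k=0}^{2} a^k/k! (terms k=0..2) = 1.00000 + 0.90883 + 0.41299 = 2.32182
Tail: a^3/(3!(1−ρ)) = 0.75067/(6·0.6971) = 0.17949
P₀ = 1/(2.32182 + 0.17949) = 1/2.50131 = 0.399791

Final: 0.399791


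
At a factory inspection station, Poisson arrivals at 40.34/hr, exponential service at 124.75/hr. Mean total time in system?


W = 1/(μ−λ) = 1/(124.75 − 40.34) = 1/84.41 = 0.01185 hr

Final: 0.01185 hr


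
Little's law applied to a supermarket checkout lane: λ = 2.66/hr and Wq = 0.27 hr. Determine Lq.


Lq = λWq = 2.66·0.27 = 0.7182

Final: 0.7182


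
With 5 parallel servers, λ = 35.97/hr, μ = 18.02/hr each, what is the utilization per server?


ρ = λ/(cμ) = 35.97/(5·18.02) = 35.97/90.10 = 0.3992

Final: 0.3992


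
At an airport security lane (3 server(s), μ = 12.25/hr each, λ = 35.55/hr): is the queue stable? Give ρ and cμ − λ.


Total capacity cμ = 3·12.25 = 36.75/hr
ρ = λ/(cμ) = 35.55/36.75 = 0.9673
Stable ⇔ ρ < 1: YES
Spare capacity = cμ − λ = 36.75 − 35.55 = 1.20/hr

Final: ρ = 0.9673; stable; margin = 1.20/hr


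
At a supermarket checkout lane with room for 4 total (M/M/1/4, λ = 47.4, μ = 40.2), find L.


ρ = 47.4/40.2 = 1.1791
L = ρ[1 − (K+1)ρ^K + Kρ^(K+1)] / [(1−ρ)(1−ρ^(K+1))]
Numerator: 1.1791·(1 − 5·1.932899 + 4·2.279090) = 0.532795
Denominator: (-0.1791)·(-1.279090) = 0.229091
L = 0.532795/0.229091 = 2.3257

Final: 2.3257
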